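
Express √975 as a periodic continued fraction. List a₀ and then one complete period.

a₀ = ⌊√975⌋ = 31.

[31; 4, 2, 4, 62]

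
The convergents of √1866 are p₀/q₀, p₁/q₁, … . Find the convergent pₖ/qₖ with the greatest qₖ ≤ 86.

3067/71

√1866 = [43; 5, 14, 5, 86, …] (period length 4).
Convergents:
  p_0/q_0 = 43/1
  p_1/q_1 = 216/5
  p_2/q_2 = 3067/71
  p_3/q_3 = 15551/360
q_2 = 71 ≤ 86 < 360 = q_3, so the answer is 3067/71.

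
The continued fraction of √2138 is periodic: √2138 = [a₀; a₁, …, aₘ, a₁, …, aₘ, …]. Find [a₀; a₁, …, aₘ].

a₀ = ⌊√2138⌋ = 46.
With m₀=0, d₀=1 and mₖ₊₁ = dₖaₖ − mₖ, dₖ₊₁ = (n − mₖ₊₁²)/dₖ, aₖ₊₁ = ⌊(a₀+mₖ₊₁)/dₖ₊₁⌋:
  k=1: m=46, d=22, a=4
  k=2: m=42, d=17, a=5
  k=3: m=43, d=17, a=5
  k=4: m=42, d=22, a=4
  k=5: m=46, d=1, a=92
d=1 and a=2a₀=92 at k=5, so the next step gives (m, d) = (46, 22) again — its k=1 value — and the period has length 5.

[46; 4, 5, 5, 4, 92]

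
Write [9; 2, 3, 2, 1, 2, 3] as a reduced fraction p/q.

Using pₖ = aₖpₖ₋₁ + pₖ₋₂ and qₖ = aₖqₖ₋₁ + qₖ₋₂:
  k=0: a=9, p=9, q=1
  k=1: a=2, p=19, q=2
  k=2: a=3, p=66, q=7
  k=3: a=2, p=151, q=16
  k=4: a=1, p=217, q=23
  k=5: a=2, p=585, q=62
  k=6: a=3, p=1972, q=209

1972/209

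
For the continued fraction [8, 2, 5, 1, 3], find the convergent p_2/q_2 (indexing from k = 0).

Using pₖ = aₖpₖ₋₁ + pₖ₋₂, qₖ = aₖqₖ₋₁ + qₖ₋₂ (with p₋₁=1, p₋₂=0, q₋₁=0, q₋₂=1):
  k=0: a=8, p=8, q=1
  k=1: a=2, p=17, q=2
  k=2: a=5, p=93, q=11

93/11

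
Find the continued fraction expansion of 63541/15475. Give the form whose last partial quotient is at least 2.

63541 = 4×15475 + 1641
15475 = 9×1641 + 706
1641 = 2×706 + 229
706 = 3×229 + 19
229 = 12×19 + 1
19 = 19×1 + 0  (stop)
So 63541/15475 = [4; 9, 2, 3, 12, 19].

[4; 9, 2, 3, 12, 19]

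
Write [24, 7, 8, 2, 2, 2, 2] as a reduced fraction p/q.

41932/1737

Fold from the inside: start with 2/1.
  2 + 1/2 = 5/2
  2 + 2/5 = 12/5
  2 + 5/12 = 29/12
  8 + 12/29 = 244/29
  7 + 29/244 = 1737/244
  24 + 244/1737 = 41932/1737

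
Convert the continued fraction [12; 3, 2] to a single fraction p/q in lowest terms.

Fold from the inside: start with 2/1.
  3 + 1/2 = 7/2
  12 + 2/7 = 86/7

86/7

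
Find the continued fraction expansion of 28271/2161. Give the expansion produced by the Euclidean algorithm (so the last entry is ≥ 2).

[13; 12, 7, 8, 3]

28271 = 13*2161 + 178
2161 = 12*178 + 25
178 = 7*25 + 3
25 = 8*3 + 1
3 = 3*1 + 0  (stop)
So 28271/2161 = [13; 12, 7, 8, 3].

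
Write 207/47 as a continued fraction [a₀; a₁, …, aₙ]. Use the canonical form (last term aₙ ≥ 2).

[4; 2, 2, 9]

207 = 4*47 + 19
47 = 2*19 + 9
19 = 2*9 + 1
9 = 9*1 + 0  (stop)
So 207/47 = [4; 2, 2, 9].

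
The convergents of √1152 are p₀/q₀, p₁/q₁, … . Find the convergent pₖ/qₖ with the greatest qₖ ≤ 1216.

√1152 = [33; 1, 15, 1, 66, …] (period length 4).
Convergents:
  p_0/q_0 = 33/1
  p_1/q_1 = 34/1
  p_2/q_2 = 543/16
  p_3/q_3 = 577/17
  p_4/q_4 = 38625/1138
  p_5/q_5 = 39202/1155
  p_6/q_6 = 626655/18463
q_5 = 1155 ≤ 1216 < 18463 = q_6, so the answer is 39202/1155.

39202/1155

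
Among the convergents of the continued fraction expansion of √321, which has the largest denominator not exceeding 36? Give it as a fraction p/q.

√321 = [17; 1, 10, 1, 34, …] (period length 4).
Convergents:
  p_0/q_0 = 17/1
  p_1/q_1 = 18/1
  p_2/q_2 = 197/11
  p_3/q_3 = 215/12
  p_4/q_4 = 7507/419
q_3 = 12 ≤ 36 < 419 = q_4, so the answer is 215/12.

215/12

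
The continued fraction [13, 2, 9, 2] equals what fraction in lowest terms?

539/40

Fold from the inside: start with 2/1.
  9 + 1/2 = 19/2
  2 + 2/19 = 40/19
  13 + 19/40 = 539/40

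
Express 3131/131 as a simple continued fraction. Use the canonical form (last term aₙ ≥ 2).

3131 = 23×131 + 118
131 = 1×118 + 13
118 = 9×13 + 1
13 = 13×1 + 0  (stop)
So 3131/131 = [23; 1, 9, 13].

[23; 1, 9, 13]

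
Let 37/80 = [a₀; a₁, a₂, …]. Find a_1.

2

37 = 0·80 + 37   →  a_0 = 0
80 = 2·37 + 6   →  a_1 = 2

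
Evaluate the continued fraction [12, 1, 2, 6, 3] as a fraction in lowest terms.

761/60

Fold from the inside: start with 3/1.
  6 + 1/3 = 19/3
  2 + 3/19 = 41/19
  1 + 19/41 = 60/41
  12 + 41/60 = 761/60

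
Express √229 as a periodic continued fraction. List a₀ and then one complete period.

a₀ = ⌊√229⌋ = 15.
With m₀=0, d₀=1 and mₖ₊₁ = dₖaₖ − mₖ, dₖ₊₁ = (n − mₖ₊₁²)/dₖ, aₖ₊₁ = ⌊(a₀+mₖ₊₁)/dₖ₊₁⌋:
  k=1: m=15, d=4, a=7
  k=2: m=13, d=15, a=1
  k=3: m=2, d=15, a=1
  k=4: m=13, d=4, a=7
  k=5: m=15, d=1, a=30
d=1 and a=2a₀=30 at k=5, so the next step gives (m, d) = (15, 4) again — its k=1 value — and the period has length 5.

[15; 7, 1, 1, 7, 30]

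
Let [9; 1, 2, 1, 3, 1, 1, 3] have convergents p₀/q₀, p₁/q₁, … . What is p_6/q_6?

Using pₖ = aₖpₖ₋₁ + pₖ₋₂, qₖ = aₖqₖ₋₁ + qₖ₋₂ (with p₋₁=1, p₋₂=0, q₋₁=0, q₋₂=1):
  k=0: a=9, p=9, q=1
  k=1: a=1, p=10, q=1
  k=2: a=2, p=29, q=3
  k=3: a=1, p=39, q=4
  k=4: a=3, p=146, q=15
  k=5: a=1, p=185, q=19
  k=6: a=1, p=331, q=34

331/34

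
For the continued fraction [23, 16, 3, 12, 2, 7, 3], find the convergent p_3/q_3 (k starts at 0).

Using pₖ = aₖpₖ₋₁ + pₖ₋₂, qₖ = aₖqₖ₋₁ + qₖ₋₂ (with p₋₁=1, p₋₂=0, q₋₁=0, q₋₂=1):
  k=0: a=23, p=23, q=1
  k=1: a=16, p=369, q=16
  k=2: a=3, p=1130, q=49
  k=3: a=12, p=13929, q=604

13929/604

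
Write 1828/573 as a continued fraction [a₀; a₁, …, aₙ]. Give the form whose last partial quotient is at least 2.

1828 = 3*573 + 109
573 = 5*109 + 28
109 = 3*28 + 25
28 = 1*25 + 3
25 = 8*3 + 1
3 = 3*1 + 0  (stop)
So 1828/573 = [3; 5, 3, 1, 8, 3].

[3; 5, 3, 1, 8, 3]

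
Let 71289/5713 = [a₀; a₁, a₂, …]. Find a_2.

11

71289 = 12·5713 + 2733   →  a_0 = 12
5713 = 2·2733 + 247   →  a_1 = 2
2733 = 11·247 + 16   →  a_2 = 11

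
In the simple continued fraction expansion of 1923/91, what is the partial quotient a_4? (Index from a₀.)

1923 = 21·91 + 12   →  a_0 = 21
91 = 7·12 + 7   →  a_1 = 7
12 = 1·7 + 5   →  a_2 = 1
7 = 1·5 + 2   →  a_3 = 1
5 = 2·2 + 1   →  a_4 = 2

2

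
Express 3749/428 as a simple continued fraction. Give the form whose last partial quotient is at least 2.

3749 = 8·428 + 325
428 = 1·325 + 103
325 = 3·103 + 16
103 = 6·16 + 7
16 = 2·7 + 2
7 = 3·2 + 1
2 = 2·1 + 0  (stop)
So 3749/428 = [8; 1, 3, 6, 2, 3, 2].

[8; 1, 3, 6, 2, 3, 2]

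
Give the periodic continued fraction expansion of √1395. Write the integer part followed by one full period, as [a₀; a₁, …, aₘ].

a₀ = ⌊√1395⌋ = 37.
With m₀=0, d₀=1 and mₖ₊₁ = dₖaₖ − mₖ, dₖ₊₁ = (n − mₖ₊₁²)/dₖ, aₖ₊₁ = ⌊(a₀+mₖ₊₁)/dₖ₊₁⌋:
  k=1: m=37, d=26, a=2
  k=2: m=15, d=45, a=1
  k=3: m=30, d=11, a=6
  k=4: m=36, d=9, a=8
  k=5: m=36, d=11, a=6
  k=6: m=30, d=45, a=1
  k=7: m=15, d=26, a=2
  k=8: m=37, d=1, a=74
d=1 and a=2a₀=74 at k=8, so the next step gives (m, d) = (37, 26) again — its k=1 value — and the period has length 8.

[37; 2, 1, 6, 8, 6, 1, 2, 74]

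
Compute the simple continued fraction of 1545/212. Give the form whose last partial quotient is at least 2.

1545 = 7*212 + 61
212 = 3*61 + 29
61 = 2*29 + 3
29 = 9*3 + 2
3 = 1*2 + 1
2 = 2*1 + 0  (stop)
So 1545/212 = [7; 3, 2, 9, 1, 2].

[7; 3, 2, 9, 1, 2]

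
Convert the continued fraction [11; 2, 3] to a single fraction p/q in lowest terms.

Fold from the inside: start with 3/1.
  2 + 1/3 = 7/3
  11 + 3/7 = 80/7

80/7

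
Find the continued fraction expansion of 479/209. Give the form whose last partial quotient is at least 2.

[2; 3, 2, 2, 1, 8]

479 = 2*209 + 61
209 = 3*61 + 26
61 = 2*26 + 9
26 = 2*9 + 8
9 = 1*8 + 1
8 = 8*1 + 0  (stop)
So 479/209 = [2; 3, 2, 2, 1, 8].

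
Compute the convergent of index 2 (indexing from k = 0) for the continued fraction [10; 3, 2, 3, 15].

72/7

Using pₖ = aₖpₖ₋₁ + pₖ₋₂, qₖ = aₖqₖ₋₁ + qₖ₋₂ (with p₋₁=1, p₋₂=0, q₋₁=0, q₋₂=1):
  k=0: a=10, p=10, q=1
  k=1: a=3, p=31, q=3
  k=2: a=2, p=72, q=7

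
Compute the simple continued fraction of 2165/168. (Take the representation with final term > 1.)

2165 = 12*168 + 149
168 = 1*149 + 19
149 = 7*19 + 16
19 = 1*16 + 3
16 = 5*3 + 1
3 = 3*1 + 0  (stop)
So 2165/168 = [12; 1, 7, 1, 5, 3].

[12; 1, 7, 1, 5, 3]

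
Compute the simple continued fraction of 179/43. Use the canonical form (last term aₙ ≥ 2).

179 = 4×43 + 7
43 = 6×7 + 1
7 = 7×1 + 0  (stop)
So 179/43 = [4; 6, 7].

[4; 6, 7]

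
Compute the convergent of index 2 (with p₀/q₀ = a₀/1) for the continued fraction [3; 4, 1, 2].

16/5

Using pₖ = aₖpₖ₋₁ + pₖ₋₂, qₖ = aₖqₖ₋₁ + qₖ₋₂ (with p₋₁=1, p₋₂=0, q₋₁=0, q₋₂=1):
  k=0: a=3, p=3, q=1
  k=1: a=4, p=13, q=4
  k=2: a=1, p=16, q=5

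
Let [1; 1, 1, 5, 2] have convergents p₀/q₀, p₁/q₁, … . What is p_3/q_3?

Using pₖ = aₖpₖ₋₁ + pₖ₋₂, qₖ = aₖqₖ₋₁ + qₖ₋₂ (with p₋₁=1, p₋₂=0, q₋₁=0, q₋₂=1):
  k=0: a=1, p=1, q=1
  k=1: a=1, p=2, q=1
  k=2: a=1, p=3, q=2
  k=3: a=5, p=17, q=11

17/11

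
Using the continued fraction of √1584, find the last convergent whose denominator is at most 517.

15880/399

√1584 = [39; 1, 3, 1, 78, …] (period length 4).
Convergents:
  p_0/q_0 = 39/1
  p_1/q_1 = 40/1
  p_2/q_2 = 159/4
  p_3/q_3 = 199/5
  p_4/q_4 = 15681/394
  p_5/q_5 = 15880/399
  p_6/q_6 = 63321/1591
q_5 = 399 ≤ 517 < 1591 = q_6, so the answer is 15880/399.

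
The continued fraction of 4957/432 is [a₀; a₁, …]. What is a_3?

4957 = 11·432 + 205   →  a_0 = 11
432 = 2·205 + 22   →  a_1 = 2
205 = 9·22 + 7   →  a_2 = 9
22 = 3·7 + 1   →  a_3 = 3

3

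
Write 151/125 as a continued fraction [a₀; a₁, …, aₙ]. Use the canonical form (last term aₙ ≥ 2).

151 = 1·125 + 26
125 = 4·26 + 21
26 = 1·21 + 5
21 = 4·5 + 1
5 = 5·1 + 0  (stop)
So 151/125 = [1; 4, 1, 4, 5].

[1; 4, 1, 4, 5]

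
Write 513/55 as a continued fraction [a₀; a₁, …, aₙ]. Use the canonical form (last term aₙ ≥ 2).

[9; 3, 18]

513 = 9*55 + 18
55 = 3*18 + 1
18 = 18*1 + 0  (stop)
So 513/55 = [9; 3, 18].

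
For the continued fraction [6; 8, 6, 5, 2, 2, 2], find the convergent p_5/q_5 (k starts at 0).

Using pₖ = aₖpₖ₋₁ + pₖ₋₂, qₖ = aₖqₖ₋₁ + qₖ₋₂ (with p₋₁=1, p₋₂=0, q₋₁=0, q₋₂=1):
  k=0: a=6, p=6, q=1
  k=1: a=8, p=49, q=8
  k=2: a=6, p=300, q=49
  k=3: a=5, p=1549, q=253
  k=4: a=2, p=3398, q=555
  k=5: a=2, p=8345, q=1363

8345/1363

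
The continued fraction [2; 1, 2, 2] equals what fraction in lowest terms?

19/7

Fold from the inside: start with 2/1.
  2 + 1/2 = 5/2
  1 + 2/5 = 7/5
  2 + 5/7 = 19/7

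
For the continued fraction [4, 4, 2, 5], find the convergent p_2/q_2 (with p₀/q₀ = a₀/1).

Using pₖ = aₖpₖ₋₁ + pₖ₋₂, qₖ = aₖqₖ₋₁ + qₖ₋₂ (with p₋₁=1, p₋₂=0, q₋₁=0, q₋₂=1):
  k=0: a=4, p=4, q=1
  k=1: a=4, p=17, q=4
  k=2: a=2, p=38, q=9

38/9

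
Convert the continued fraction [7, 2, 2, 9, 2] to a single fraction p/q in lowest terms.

Fold from the inside: start with 2/1.
  9 + 1/2 = 19/2
  2 + 2/19 = 40/19
  2 + 19/40 = 99/40
  7 + 40/99 = 733/99

733/99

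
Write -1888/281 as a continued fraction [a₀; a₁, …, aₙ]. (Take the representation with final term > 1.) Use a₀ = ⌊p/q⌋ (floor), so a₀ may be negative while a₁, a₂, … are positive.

-1888 = -7*281 + 79
281 = 3*79 + 44
79 = 1*44 + 35
44 = 1*35 + 9
35 = 3*9 + 8
9 = 1*8 + 1
8 = 8*1 + 0  (stop)
So -1888/281 = [-7; 3, 1, 1, 3, 1, 8].

[-7; 3, 1, 1, 3, 1, 8]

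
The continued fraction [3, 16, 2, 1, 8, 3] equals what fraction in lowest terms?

4053/1324

Using pₖ = aₖpₖ₋₁ + pₖ₋₂ and qₖ = aₖqₖ₋₁ + qₖ₋₂:
  k=0: a=3, p=3, q=1
  k=1: a=16, p=49, q=16
  k=2: a=2, p=101, q=33
  k=3: a=1, p=150, q=49
  k=4: a=8, p=1301, q=425
  k=5: a=3, p=4053, q=1324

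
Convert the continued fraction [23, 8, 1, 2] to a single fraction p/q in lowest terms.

601/26

Fold from the inside: start with 2/1.
  1 + 1/2 = 3/2
  8 + 2/3 = 26/3
  23 + 3/26 = 601/26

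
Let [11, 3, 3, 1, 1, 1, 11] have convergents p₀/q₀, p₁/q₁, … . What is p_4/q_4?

260/23

Using pₖ = aₖpₖ₋₁ + pₖ₋₂, qₖ = aₖqₖ₋₁ + qₖ₋₂ (with p₋₁=1, p₋₂=0, q₋₁=0, q₋₂=1):
  k=0: a=11, p=11, q=1
  k=1: a=3, p=34, q=3
  k=2: a=3, p=113, q=10
  k=3: a=1, p=147, q=13
  k=4: a=1, p=260, q=23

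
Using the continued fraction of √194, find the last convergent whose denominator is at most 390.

5251/377

√194 = [13; 1, 12, 1, 26, …] (period length 4).
Convergents:
  p_0/q_0 = 13/1
  p_1/q_1 = 14/1
  p_2/q_2 = 181/13
  p_3/q_3 = 195/14
  p_4/q_4 = 5251/377
  p_5/q_5 = 5446/391
q_4 = 377 ≤ 390 < 391 = q_5, so the answer is 5251/377.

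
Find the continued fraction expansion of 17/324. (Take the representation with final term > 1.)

[0; 19, 17]

17 = 0×324 + 17
324 = 19×17 + 1
17 = 17×1 + 0  (stop)
So 17/324 = [0; 19, 17].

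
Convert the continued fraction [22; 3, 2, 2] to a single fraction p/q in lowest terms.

379/17

Fold from the inside: start with 2/1.
  2 + 1/2 = 5/2
  3 + 2/5 = 17/5
  22 + 5/17 = 379/17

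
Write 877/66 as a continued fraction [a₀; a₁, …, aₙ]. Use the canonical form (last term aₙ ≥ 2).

[13; 3, 2, 9]

877 = 13·66 + 19
66 = 3·19 + 9
19 = 2·9 + 1
9 = 9·1 + 0  (stop)
So 877/66 = [13; 3, 2, 9].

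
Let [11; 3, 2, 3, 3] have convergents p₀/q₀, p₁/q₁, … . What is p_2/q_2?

79/7

Using pₖ = aₖpₖ₋₁ + pₖ₋₂, qₖ = aₖqₖ₋₁ + qₖ₋₂ (with p₋₁=1, p₋₂=0, q₋₁=0, q₋₂=1):
  k=0: a=11, p=11, q=1
  k=1: a=3, p=34, q=3
  k=2: a=2, p=79, q=7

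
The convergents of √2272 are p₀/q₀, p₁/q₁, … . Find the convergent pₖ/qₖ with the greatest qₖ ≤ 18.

143/3

√2272 = [47; 1, 1, 1, 94, …] (period length 4).
Convergents:
  p_0/q_0 = 47/1
  p_1/q_1 = 48/1
  p_2/q_2 = 95/2
  p_3/q_3 = 143/3
  p_4/q_4 = 13537/284
q_3 = 3 ≤ 18 < 284 = q_4, so the answer is 143/3.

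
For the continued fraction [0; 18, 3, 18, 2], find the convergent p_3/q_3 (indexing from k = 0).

55/1008

Using pₖ = aₖpₖ₋₁ + pₖ₋₂, qₖ = aₖqₖ₋₁ + qₖ₋₂ (with p₋₁=1, p₋₂=0, q₋₁=0, q₋₂=1):
  k=0: a=0, p=0, q=1
  k=1: a=18, p=1, q=18
  k=2: a=3, p=3, q=55
  k=3: a=18, p=55, q=1008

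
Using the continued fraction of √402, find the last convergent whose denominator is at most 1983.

16060/801

√402 = [20; 20, 40, …] (period length 2).
Convergents:
  p_0/q_0 = 20/1
  p_1/q_1 = 401/20
  p_2/q_2 = 16060/801
  p_3/q_3 = 321601/16040
q_2 = 801 ≤ 1983 < 16040 = q_3, so the answer is 16060/801.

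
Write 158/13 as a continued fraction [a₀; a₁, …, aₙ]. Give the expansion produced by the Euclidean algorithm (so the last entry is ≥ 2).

158 = 12*13 + 2
13 = 6*2 + 1
2 = 2*1 + 0  (stop)
So 158/13 = [12; 6, 2].

[12; 6, 2]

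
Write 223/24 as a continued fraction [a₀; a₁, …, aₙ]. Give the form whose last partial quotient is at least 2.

223 = 9*24 + 7
24 = 3*7 + 3
7 = 2*3 + 1
3 = 3*1 + 0  (stop)
So 223/24 = [9; 3, 2, 3].

[9; 3, 2, 3]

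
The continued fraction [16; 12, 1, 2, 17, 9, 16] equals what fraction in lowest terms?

Fold from the inside: start with 16/1.
  9 + 1/16 = 145/16
  17 + 16/145 = 2481/145
  2 + 145/2481 = 5107/2481
  1 + 2481/5107 = 7588/5107
  12 + 5107/7588 = 96163/7588
  16 + 7588/96163 = 1546196/96163

1546196/96163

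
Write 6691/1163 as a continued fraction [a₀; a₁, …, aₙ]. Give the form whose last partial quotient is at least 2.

6691 = 5×1163 + 876
1163 = 1×876 + 287
876 = 3×287 + 15
287 = 19×15 + 2
15 = 7×2 + 1
2 = 2×1 + 0  (stop)
So 6691/1163 = [5; 1, 3, 19, 7, 2].

[5; 1, 3, 19, 7, 2]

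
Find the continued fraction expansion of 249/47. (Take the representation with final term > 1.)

[5; 3, 2, 1, 4]

249 = 5·47 + 14
47 = 3·14 + 5
14 = 2·5 + 4
5 = 1·4 + 1
4 = 4·1 + 0  (stop)
So 249/47 = [5; 3, 2, 1, 4].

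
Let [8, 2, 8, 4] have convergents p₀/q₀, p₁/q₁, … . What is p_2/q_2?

144/17

Using pₖ = aₖpₖ₋₁ + pₖ₋₂, qₖ = aₖqₖ₋₁ + qₖ₋₂ (with p₋₁=1, p₋₂=0, q₋₁=0, q₋₂=1):
  k=0: a=8, p=8, q=1
  k=1: a=2, p=17, q=2
  k=2: a=8, p=144, q=17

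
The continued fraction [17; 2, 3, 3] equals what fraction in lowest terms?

Fold from the inside: start with 3/1.
  3 + 1/3 = 10/3
  2 + 3/10 = 23/10
  17 + 10/23 = 401/23

401/23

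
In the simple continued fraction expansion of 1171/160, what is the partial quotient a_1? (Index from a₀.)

3

1171 = 7·160 + 51   →  a_0 = 7
160 = 3·51 + 7   →  a_1 = 3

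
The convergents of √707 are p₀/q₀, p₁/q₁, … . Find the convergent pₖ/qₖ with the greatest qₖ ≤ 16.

√707 = [26; 1, 1, 2, 3, 2, 1, 1, 52, …] (period length 8).
Convergents:
  p_0/q_0 = 26/1
  p_1/q_1 = 27/1
  p_2/q_2 = 53/2
  p_3/q_3 = 133/5
  p_4/q_4 = 452/17
q_3 = 5 ≤ 16 < 17 = q_4, so the answer is 133/5.

133/5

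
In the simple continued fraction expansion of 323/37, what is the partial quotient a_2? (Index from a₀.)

323 = 8·37 + 27   →  a_0 = 8
37 = 1·27 + 10   →  a_1 = 1
27 = 2·10 + 7   →  a_2 = 2

2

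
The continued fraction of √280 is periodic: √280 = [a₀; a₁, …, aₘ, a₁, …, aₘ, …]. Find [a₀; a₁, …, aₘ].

a₀ = ⌊√280⌋ = 16.
With m₀=0, d₀=1 and mₖ₊₁ = dₖaₖ − mₖ, dₖ₊₁ = (n − mₖ₊₁²)/dₖ, aₖ₊₁ = ⌊(a₀+mₖ₊₁)/dₖ₊₁⌋:
  k=1: m=16, d=24, a=1
  k=2: m=8, d=9, a=2
  k=3: m=10, d=20, a=1
  k=4: m=10, d=9, a=2
  k=5: m=8, d=24, a=1
  k=6: m=16, d=1, a=32
d=1 and a=2a₀=32 at k=6, so the next step gives (m, d) = (16, 24) again — its k=1 value — and the period has length 6.

[16; 1, 2, 1, 2, 1, 32]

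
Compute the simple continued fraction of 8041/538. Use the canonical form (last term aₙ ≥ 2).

8041 = 14*538 + 509
538 = 1*509 + 29
509 = 17*29 + 16
29 = 1*16 + 13
16 = 1*13 + 3
13 = 4*3 + 1
3 = 3*1 + 0  (stop)
So 8041/538 = [14; 1, 17, 1, 1, 4, 3].

[14; 1, 17, 1, 1, 4, 3]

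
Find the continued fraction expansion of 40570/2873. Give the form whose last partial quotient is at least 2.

[14; 8, 3, 1, 10, 8]

40570 = 14×2873 + 348
2873 = 8×348 + 89
348 = 3×89 + 81
89 = 1×81 + 8
81 = 10×8 + 1
8 = 8×1 + 0  (stop)
So 40570/2873 = [14; 8, 3, 1, 10, 8].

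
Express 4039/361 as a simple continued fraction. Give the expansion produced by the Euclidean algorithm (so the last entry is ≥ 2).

4039 = 11*361 + 68
361 = 5*68 + 21
68 = 3*21 + 5
21 = 4*5 + 1
5 = 5*1 + 0  (stop)
So 4039/361 = [11; 5, 3, 4, 5].

[11; 5, 3, 4, 5]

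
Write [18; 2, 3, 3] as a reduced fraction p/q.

Using pₖ = aₖpₖ₋₁ + pₖ₋₂ and qₖ = aₖqₖ₋₁ + qₖ₋₂:
  k=0: a=18, p=18, q=1
  k=1: a=2, p=37, q=2
  k=2: a=3, p=129, q=7
  k=3: a=3, p=424, q=23

424/23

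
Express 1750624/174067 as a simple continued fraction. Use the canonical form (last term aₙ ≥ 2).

[10; 17, 2, 18, 1, 16, 15]

1750624 = 10·174067 + 9954
174067 = 17·9954 + 4849
9954 = 2·4849 + 256
4849 = 18·256 + 241
256 = 1·241 + 15
241 = 16·15 + 1
15 = 15·1 + 0  (stop)
So 1750624/174067 = [10; 17, 2, 18, 1, 16, 15].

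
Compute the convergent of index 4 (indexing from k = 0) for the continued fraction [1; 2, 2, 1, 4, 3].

47/33

Using pₖ = aₖpₖ₋₁ + pₖ₋₂, qₖ = aₖqₖ₋₁ + qₖ₋₂ (with p₋₁=1, p₋₂=0, q₋₁=0, q₋₂=1):
  k=0: a=1, p=1, q=1
  k=1: a=2, p=3, q=2
  k=2: a=2, p=7, q=5
  k=3: a=1, p=10, q=7
  k=4: a=4, p=47, q=33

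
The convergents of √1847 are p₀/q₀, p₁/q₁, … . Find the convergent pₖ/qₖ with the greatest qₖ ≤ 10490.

√1847 = [42; 1, 41, 1, 84, …] (period length 4).
Convergents:
  p_0/q_0 = 42/1
  p_1/q_1 = 43/1
  p_2/q_2 = 1805/42
  p_3/q_3 = 1848/43
  p_4/q_4 = 157037/3654
  p_5/q_5 = 158885/3697
  p_6/q_6 = 6671322/155231
q_5 = 3697 ≤ 10490 < 155231 = q_6, so the answer is 158885/3697.

158885/3697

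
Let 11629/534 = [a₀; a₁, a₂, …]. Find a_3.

2

11629 = 21·534 + 415   →  a_0 = 21
534 = 1·415 + 119   →  a_1 = 1
415 = 3·119 + 58   →  a_2 = 3
119 = 2·58 + 3   →  a_3 = 2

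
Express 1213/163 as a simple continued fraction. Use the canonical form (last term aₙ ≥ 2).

[7; 2, 3, 1, 3, 1, 3]

1213 = 7×163 + 72
163 = 2×72 + 19
72 = 3×19 + 15
19 = 1×15 + 4
15 = 3×4 + 3
4 = 1×3 + 1
3 = 3×1 + 0  (stop)
So 1213/163 = [7; 2, 3, 1, 3, 1, 3].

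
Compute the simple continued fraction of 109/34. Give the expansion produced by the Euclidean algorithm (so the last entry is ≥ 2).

109 = 3×34 + 7
34 = 4×7 + 6
7 = 1×6 + 1
6 = 6×1 + 0  (stop)
So 109/34 = [3; 4, 1, 6].

[3; 4, 1, 6]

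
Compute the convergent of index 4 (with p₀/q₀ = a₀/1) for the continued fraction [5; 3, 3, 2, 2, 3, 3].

Using pₖ = aₖpₖ₋₁ + pₖ₋₂, qₖ = aₖqₖ₋₁ + qₖ₋₂ (with p₋₁=1, p₋₂=0, q₋₁=0, q₋₂=1):
  k=0: a=5, p=5, q=1
  k=1: a=3, p=16, q=3
  k=2: a=3, p=53, q=10
  k=3: a=2, p=122, q=23
  k=4: a=2, p=297, q=56

297/56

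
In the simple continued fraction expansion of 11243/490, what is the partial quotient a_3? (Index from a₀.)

6

11243 = 22·490 + 463   →  a_0 = 22
490 = 1·463 + 27   →  a_1 = 1
463 = 17·27 + 4   →  a_2 = 17
27 = 6·4 + 3   →  a_3 = 6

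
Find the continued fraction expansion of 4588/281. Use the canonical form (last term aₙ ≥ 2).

[16; 3, 18, 2, 2]

4588 = 16·281 + 92
281 = 3·92 + 5
92 = 18·5 + 2
5 = 2·2 + 1
2 = 2·1 + 0  (stop)
So 4588/281 = [16; 3, 18, 2, 2].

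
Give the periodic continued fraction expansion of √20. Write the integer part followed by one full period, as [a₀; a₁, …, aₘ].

[4; 2, 8]

a₀ = ⌊√20⌋ = 4.
With m₀=0, d₀=1 and mₖ₊₁ = dₖaₖ − mₖ, dₖ₊₁ = (n − mₖ₊₁²)/dₖ, aₖ₊₁ = ⌊(a₀+mₖ₊₁)/dₖ₊₁⌋:
  k=1: m=4, d=4, a=2
  k=2: m=4, d=1, a=8
d=1 and a=2a₀=8 at k=2, so the next step gives (m, d) = (4, 4) again — its k=1 value — and the period has length 2.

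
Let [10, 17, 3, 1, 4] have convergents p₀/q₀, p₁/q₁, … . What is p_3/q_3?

694/69

Using pₖ = aₖpₖ₋₁ + pₖ₋₂, qₖ = aₖqₖ₋₁ + qₖ₋₂ (with p₋₁=1, p₋₂=0, q₋₁=0, q₋₂=1):
  k=0: a=10, p=10, q=1
  k=1: a=17, p=171, q=17
  k=2: a=3, p=523, q=52
  k=3: a=1, p=694, q=69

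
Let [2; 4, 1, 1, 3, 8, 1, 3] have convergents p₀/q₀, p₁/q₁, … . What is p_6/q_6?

Using pₖ = aₖpₖ₋₁ + pₖ₋₂, qₖ = aₖqₖ₋₁ + qₖ₋₂ (with p₋₁=1, p₋₂=0, q₋₁=0, q₋₂=1):
  k=0: a=2, p=2, q=1
  k=1: a=4, p=9, q=4
  k=2: a=1, p=11, q=5
  k=3: a=1, p=20, q=9
  k=4: a=3, p=71, q=32
  k=5: a=8, p=588, q=265
  k=6: a=1, p=659, q=297

659/297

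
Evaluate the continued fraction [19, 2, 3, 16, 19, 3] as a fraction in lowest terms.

128878/6633

Using pₖ = aₖpₖ₋₁ + pₖ₋₂ and qₖ = aₖqₖ₋₁ + qₖ₋₂:
  k=0: a=19, p=19, q=1
  k=1: a=2, p=39, q=2
  k=2: a=3, p=136, q=7
  k=3: a=16, p=2215, q=114
  k=4: a=19, p=42221, q=2173
  k=5: a=3, p=128878, q=6633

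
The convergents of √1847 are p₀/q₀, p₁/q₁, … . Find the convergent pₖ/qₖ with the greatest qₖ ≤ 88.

1848/43

√1847 = [42; 1, 41, 1, 84, …] (period length 4).
Convergents:
  p_0/q_0 = 42/1
  p_1/q_1 = 43/1
  p_2/q_2 = 1805/42
  p_3/q_3 = 1848/43
  p_4/q_4 = 157037/3654
q_3 = 43 ≤ 88 < 3654 = q_4, so the answer is 1848/43.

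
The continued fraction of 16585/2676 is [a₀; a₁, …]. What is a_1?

5

16585 = 6·2676 + 529   →  a_0 = 6
2676 = 5·529 + 31   →  a_1 = 5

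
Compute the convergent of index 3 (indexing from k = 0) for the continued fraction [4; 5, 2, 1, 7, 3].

67/16

Using pₖ = aₖpₖ₋₁ + pₖ₋₂, qₖ = aₖqₖ₋₁ + qₖ₋₂ (with p₋₁=1, p₋₂=0, q₋₁=0, q₋₂=1):
  k=0: a=4, p=4, q=1
  k=1: a=5, p=21, q=5
  k=2: a=2, p=46, q=11
  k=3: a=1, p=67, q=16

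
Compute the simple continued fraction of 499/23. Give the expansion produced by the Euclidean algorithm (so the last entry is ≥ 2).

[21; 1, 2, 3, 2]

499 = 21*23 + 16
23 = 1*16 + 7
16 = 2*7 + 2
7 = 3*2 + 1
2 = 2*1 + 0  (stop)
So 499/23 = [21; 1, 2, 3, 2].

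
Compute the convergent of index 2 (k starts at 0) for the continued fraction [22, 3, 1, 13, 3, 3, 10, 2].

89/4

Using pₖ = aₖpₖ₋₁ + pₖ₋₂, qₖ = aₖqₖ₋₁ + qₖ₋₂ (with p₋₁=1, p₋₂=0, q₋₁=0, q₋₂=1):
  k=0: a=22, p=22, q=1
  k=1: a=3, p=67, q=3
  k=2: a=1, p=89, q=4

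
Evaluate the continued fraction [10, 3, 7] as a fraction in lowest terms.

227/22

Fold from the inside: start with 7/1.
  3 + 1/7 = 22/7
  10 + 7/22 = 227/22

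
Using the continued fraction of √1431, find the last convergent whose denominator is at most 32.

√1431 = [37; 1, 4, 1, 4, 1, 74, …] (period length 6).
Convergents:
  p_0/q_0 = 37/1
  p_1/q_1 = 38/1
  p_2/q_2 = 189/5
  p_3/q_3 = 227/6
  p_4/q_4 = 1097/29
  p_5/q_5 = 1324/35
q_4 = 29 ≤ 32 < 35 = q_5, so the answer is 1097/29.

1097/29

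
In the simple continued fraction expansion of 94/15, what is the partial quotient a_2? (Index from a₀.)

94 = 6·15 + 4   →  a_0 = 6
15 = 3·4 + 3   →  a_1 = 3
4 = 1·3 + 1   →  a_2 = 1

1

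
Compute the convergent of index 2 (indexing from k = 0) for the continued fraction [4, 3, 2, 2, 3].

Using pₖ = aₖpₖ₋₁ + pₖ₋₂, qₖ = aₖqₖ₋₁ + qₖ₋₂ (with p₋₁=1, p₋₂=0, q₋₁=0, q₋₂=1):
  k=0: a=4, p=4, q=1
  k=1: a=3, p=13, q=3
  k=2: a=2, p=30, q=7

30/7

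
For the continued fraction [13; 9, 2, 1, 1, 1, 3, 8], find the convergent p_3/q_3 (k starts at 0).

Using pₖ = aₖpₖ₋₁ + pₖ₋₂, qₖ = aₖqₖ₋₁ + qₖ₋₂ (with p₋₁=1, p₋₂=0, q₋₁=0, q₋₂=1):
  k=0: a=13, p=13, q=1
  k=1: a=9, p=118, q=9
  k=2: a=2, p=249, q=19
  k=3: a=1, p=367, q=28

367/28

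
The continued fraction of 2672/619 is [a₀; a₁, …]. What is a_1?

3

2672 = 4·619 + 196   →  a_0 = 4
619 = 3·196 + 31   →  a_1 = 3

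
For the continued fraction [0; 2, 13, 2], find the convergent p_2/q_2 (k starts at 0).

Using pₖ = aₖpₖ₋₁ + pₖ₋₂, qₖ = aₖqₖ₋₁ + qₖ₋₂ (with p₋₁=1, p₋₂=0, q₋₁=0, q₋₂=1):
  k=0: a=0, p=0, q=1
  k=1: a=2, p=1, q=2
  k=2: a=13, p=13, q=27

13/27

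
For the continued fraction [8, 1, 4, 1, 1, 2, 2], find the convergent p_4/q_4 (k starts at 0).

Using pₖ = aₖpₖ₋₁ + pₖ₋₂, qₖ = aₖqₖ₋₁ + qₖ₋₂ (with p₋₁=1, p₋₂=0, q₋₁=0, q₋₂=1):
  k=0: a=8, p=8, q=1
  k=1: a=1, p=9, q=1
  k=2: a=4, p=44, q=5
  k=3: a=1, p=53, q=6
  k=4: a=1, p=97, q=11

97/11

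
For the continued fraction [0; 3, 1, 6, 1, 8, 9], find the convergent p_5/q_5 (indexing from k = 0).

Using pₖ = aₖpₖ₋₁ + pₖ₋₂, qₖ = aₖqₖ₋₁ + qₖ₋₂ (with p₋₁=1, p₋₂=0, q₋₁=0, q₋₂=1):
  k=0: a=0, p=0, q=1
  k=1: a=3, p=1, q=3
  k=2: a=1, p=1, q=4
  k=3: a=6, p=7, q=27
  k=4: a=1, p=8, q=31
  k=5: a=8, p=71, q=275

71/275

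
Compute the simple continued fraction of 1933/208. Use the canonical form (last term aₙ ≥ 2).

[9; 3, 2, 2, 3, 1, 2]

1933 = 9*208 + 61
208 = 3*61 + 25
61 = 2*25 + 11
25 = 2*11 + 3
11 = 3*3 + 2
3 = 1*2 + 1
2 = 2*1 + 0  (stop)
So 1933/208 = [9; 3, 2, 2, 3, 1, 2].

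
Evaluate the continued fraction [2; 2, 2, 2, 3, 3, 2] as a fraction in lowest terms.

751/311

Fold from the inside: start with 2/1.
  3 + 1/2 = 7/2
  3 + 2/7 = 23/7
  2 + 7/23 = 53/23
  2 + 23/53 = 129/53
  2 + 53/129 = 311/129
  2 + 129/311 = 751/311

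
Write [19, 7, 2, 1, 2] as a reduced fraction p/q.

Fold from the inside: start with 2/1.
  1 + 1/2 = 3/2
  2 + 2/3 = 8/3
  7 + 3/8 = 59/8
  19 + 8/59 = 1129/59

1129/59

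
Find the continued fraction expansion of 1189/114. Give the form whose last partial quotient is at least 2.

1189 = 10·114 + 49
114 = 2·49 + 16
49 = 3·16 + 1
16 = 16·1 + 0  (stop)
So 1189/114 = [10; 2, 3, 16].

[10; 2, 3, 16]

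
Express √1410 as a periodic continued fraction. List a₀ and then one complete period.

a₀ = ⌊√1410⌋ = 37.
With m₀=0, d₀=1 and mₖ₊₁ = dₖaₖ − mₖ, dₖ₊₁ = (n − mₖ₊₁²)/dₖ, aₖ₊₁ = ⌊(a₀+mₖ₊₁)/dₖ₊₁⌋:
  k=1: m=37, d=41, a=1
  k=2: m=4, d=34, a=1
  k=3: m=30, d=15, a=4
  k=4: m=30, d=34, a=1
  k=5: m=4, d=41, a=1
  k=6: m=37, d=1, a=74
d=1 and a=2a₀=74 at k=6, so the next step gives (m, d) = (37, 41) again — its k=1 value — and the period has length 6.

[37; 1, 1, 4, 1, 1, 74]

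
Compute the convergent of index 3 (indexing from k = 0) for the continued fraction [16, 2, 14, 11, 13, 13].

Using pₖ = aₖpₖ₋₁ + pₖ₋₂, qₖ = aₖqₖ₋₁ + qₖ₋₂ (with p₋₁=1, p₋₂=0, q₋₁=0, q₋₂=1):
  k=0: a=16, p=16, q=1
  k=1: a=2, p=33, q=2
  k=2: a=14, p=478, q=29
  k=3: a=11, p=5291, q=321

5291/321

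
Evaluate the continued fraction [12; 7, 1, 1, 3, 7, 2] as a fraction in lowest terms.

10009/825

Fold from the inside: start with 2/1.
  7 + 1/2 = 15/2
  3 + 2/15 = 47/15
  1 + 15/47 = 62/47
  1 + 47/62 = 109/62
  7 + 62/109 = 825/109
  12 + 109/825 = 10009/825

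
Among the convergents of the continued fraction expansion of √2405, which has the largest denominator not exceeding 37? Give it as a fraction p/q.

√2405 = [49; 24, 1, 1, 24, 98, …] (period length 5).
Convergents:
  p_0/q_0 = 49/1
  p_1/q_1 = 1177/24
  p_2/q_2 = 1226/25
  p_3/q_3 = 2403/49
q_2 = 25 ≤ 37 < 49 = q_3, so the answer is 1226/25.

1226/25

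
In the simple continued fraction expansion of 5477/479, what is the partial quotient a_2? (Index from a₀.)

3

5477 = 11·479 + 208   →  a_0 = 11
479 = 2·208 + 63   →  a_1 = 2
208 = 3·63 + 19   →  a_2 = 3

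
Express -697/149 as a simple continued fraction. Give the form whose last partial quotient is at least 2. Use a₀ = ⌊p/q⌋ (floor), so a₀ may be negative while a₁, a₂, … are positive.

-697 = -5·149 + 48
149 = 3·48 + 5
48 = 9·5 + 3
5 = 1·3 + 2
3 = 1·2 + 1
2 = 2·1 + 0  (stop)
So -697/149 = [-5; 3, 9, 1, 1, 2].

[-5; 3, 9, 1, 1, 2]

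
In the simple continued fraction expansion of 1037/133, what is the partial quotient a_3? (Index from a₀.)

1037 = 7·133 + 106   →  a_0 = 7
133 = 1·106 + 27   →  a_1 = 1
106 = 3·27 + 25   →  a_2 = 3
27 = 1·25 + 2   →  a_3 = 1

1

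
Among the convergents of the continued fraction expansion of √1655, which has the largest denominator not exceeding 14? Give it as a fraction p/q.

√1655 = [40; 1, 2, 7, 16, 7, 2, 1, 80, …] (period length 8).
Convergents:
  p_0/q_0 = 40/1
  p_1/q_1 = 41/1
  p_2/q_2 = 122/3
  p_3/q_3 = 895/22
q_2 = 3 ≤ 14 < 22 = q_3, so the answer is 122/3.

122/3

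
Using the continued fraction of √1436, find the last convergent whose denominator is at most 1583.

27322/721

√1436 = [37; 1, 8, 2, 18, 2, 8, 1, 74, …] (period length 8).
Convergents:
  p_0/q_0 = 37/1
  p_1/q_1 = 38/1
  p_2/q_2 = 341/9
  p_3/q_3 = 720/19
  p_4/q_4 = 13301/351
  p_5/q_5 = 27322/721
  p_6/q_6 = 231877/6119
q_5 = 721 ≤ 1583 < 6119 = q_6, so the answer is 27322/721.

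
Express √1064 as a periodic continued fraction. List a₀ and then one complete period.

a₀ = ⌊√1064⌋ = 32.
With m₀=0, d₀=1 and mₖ₊₁ = dₖaₖ − mₖ, dₖ₊₁ = (n − mₖ₊₁²)/dₖ, aₖ₊₁ = ⌊(a₀+mₖ₊₁)/dₖ₊₁⌋:
  k=1: m=32, d=40, a=1
  k=2: m=8, d=25, a=1
  k=3: m=17, d=31, a=1
  k=4: m=14, d=28, a=1
  k=5: m=14, d=31, a=1
  k=6: m=17, d=25, a=1
  k=7: m=8, d=40, a=1
  k=8: m=32, d=1, a=64
d=1 and a=2a₀=64 at k=8, so the next step gives (m, d) = (32, 40) again — its k=1 value — and the period has length 8.

[32; 1, 1, 1, 1, 1, 1, 1, 64]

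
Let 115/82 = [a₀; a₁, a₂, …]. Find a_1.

2

115 = 1·82 + 33   →  a_0 = 1
82 = 2·33 + 16   →  a_1 = 2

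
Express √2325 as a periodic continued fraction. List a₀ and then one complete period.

a₀ = ⌊√2325⌋ = 48.
With m₀=0, d₀=1 and mₖ₊₁ = dₖaₖ − mₖ, dₖ₊₁ = (n − mₖ₊₁²)/dₖ, aₖ₊₁ = ⌊(a₀+mₖ₊₁)/dₖ₊₁⌋:
  k=1: m=48, d=21, a=4
  k=2: m=36, d=49, a=1
  k=3: m=13, d=44, a=1
  k=4: m=31, d=31, a=2
  k=5: m=31, d=44, a=1
  k=6: m=13, d=49, a=1
  k=7: m=36, d=21, a=4
  k=8: m=48, d=1, a=96
d=1 and a=2a₀=96 at k=8, so the next step gives (m, d) = (48, 21) again — its k=1 value — and the period has length 8.

[48; 4, 1, 1, 2, 1, 1, 4, 96]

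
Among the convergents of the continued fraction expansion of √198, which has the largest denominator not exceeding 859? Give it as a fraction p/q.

5530/393

√198 = [14; 14, 28, …] (period length 2).
Convergents:
  p_0/q_0 = 14/1
  p_1/q_1 = 197/14
  p_2/q_2 = 5530/393
  p_3/q_3 = 77617/5516
q_2 = 393 ≤ 859 < 5516 = q_3, so the answer is 5530/393.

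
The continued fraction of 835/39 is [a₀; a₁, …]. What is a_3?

835 = 21·39 + 16   →  a_0 = 21
39 = 2·16 + 7   →  a_1 = 2
16 = 2·7 + 2   →  a_2 = 2
7 = 3·2 + 1   →  a_3 = 3

3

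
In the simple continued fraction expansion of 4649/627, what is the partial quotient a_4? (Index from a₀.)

3

4649 = 7·627 + 260   →  a_0 = 7
627 = 2·260 + 107   →  a_1 = 2
260 = 2·107 + 46   →  a_2 = 2
107 = 2·46 + 15   →  a_3 = 2
46 = 3·15 + 1   →  a_4 = 3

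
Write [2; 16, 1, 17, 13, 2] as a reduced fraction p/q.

Using pₖ = aₖpₖ₋₁ + pₖ₋₂ and qₖ = aₖqₖ₋₁ + qₖ₋₂:
  k=0: a=2, p=2, q=1
  k=1: a=16, p=33, q=16
  k=2: a=1, p=35, q=17
  k=3: a=17, p=628, q=305
  k=4: a=13, p=8199, q=3982
  k=5: a=2, p=17026, q=8269

17026/8269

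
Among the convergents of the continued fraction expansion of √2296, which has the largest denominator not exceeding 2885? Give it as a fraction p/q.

√2296 = [47; 1, 10, 1, 94, …] (period length 4).
Convergents:
  p_0/q_0 = 47/1
  p_1/q_1 = 48/1
  p_2/q_2 = 527/11
  p_3/q_3 = 575/12
  p_4/q_4 = 54577/1139
  p_5/q_5 = 55152/1151
  p_6/q_6 = 606097/12649
q_5 = 1151 ≤ 2885 < 12649 = q_6, so the answer is 55152/1151.

55152/1151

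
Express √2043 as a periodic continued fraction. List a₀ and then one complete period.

a₀ = ⌊√2043⌋ = 45.

[45; 5, 90]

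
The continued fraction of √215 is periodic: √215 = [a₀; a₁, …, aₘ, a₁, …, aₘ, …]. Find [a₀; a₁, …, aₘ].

[14; 1, 1, 1, 28]

a₀ = ⌊√215⌋ = 14.
With m₀=0, d₀=1 and mₖ₊₁ = dₖaₖ − mₖ, dₖ₊₁ = (n − mₖ₊₁²)/dₖ, aₖ₊₁ = ⌊(a₀+mₖ₊₁)/dₖ₊₁⌋:
  k=1: m=14, d=19, a=1
  k=2: m=5, d=10, a=1
  k=3: m=5, d=19, a=1
  k=4: m=14, d=1, a=28
d=1 and a=2a₀=28 at k=4, so the next step gives (m, d) = (14, 19) again — its k=1 value — and the period has length 4.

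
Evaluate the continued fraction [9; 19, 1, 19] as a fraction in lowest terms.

3611/399

Fold from the inside: start with 19/1.
  1 + 1/19 = 20/19
  19 + 19/20 = 399/20
  9 + 20/399 = 3611/399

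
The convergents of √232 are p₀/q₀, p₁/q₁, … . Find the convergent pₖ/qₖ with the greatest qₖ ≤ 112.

√232 = [15; 4, 3, 7, 3, 4, 30, …] (period length 6).
Convergents:
  p_0/q_0 = 15/1
  p_1/q_1 = 61/4
  p_2/q_2 = 198/13
  p_3/q_3 = 1447/95
  p_4/q_4 = 4539/298
q_3 = 95 ≤ 112 < 298 = q_4, so the answer is 1447/95.

1447/95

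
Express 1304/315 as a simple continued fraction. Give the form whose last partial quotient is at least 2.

1304 = 4·315 + 44
315 = 7·44 + 7
44 = 6·7 + 2
7 = 3·2 + 1
2 = 2·1 + 0  (stop)
So 1304/315 = [4; 7, 6, 3, 2].

[4; 7, 6, 3, 2]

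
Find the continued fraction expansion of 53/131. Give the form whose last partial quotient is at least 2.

53 = 0*131 + 53
131 = 2*53 + 25
53 = 2*25 + 3
25 = 8*3 + 1
3 = 3*1 + 0  (stop)
So 53/131 = [0; 2, 2, 8, 3].

[0; 2, 2, 8, 3]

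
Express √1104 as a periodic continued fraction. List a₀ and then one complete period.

a₀ = ⌊√1104⌋ = 33.
With m₀=0, d₀=1 and mₖ₊₁ = dₖaₖ − mₖ, dₖ₊₁ = (n − mₖ₊₁²)/dₖ, aₖ₊₁ = ⌊(a₀+mₖ₊₁)/dₖ₊₁⌋:
  k=1: m=33, d=15, a=4
  k=2: m=27, d=25, a=2
  k=3: m=23, d=23, a=2
  k=4: m=23, d=25, a=2
  k=5: m=27, d=15, a=4
  k=6: m=33, d=1, a=66
d=1 and a=2a₀=66 at k=6, so the next step gives (m, d) = (33, 15) again — its k=1 value — and the period has length 6.

[33; 4, 2, 2, 2, 4, 66]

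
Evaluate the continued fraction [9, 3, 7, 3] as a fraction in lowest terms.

643/69

Fold from the inside: start with 3/1.
  7 + 1/3 = 22/3
  3 + 3/22 = 69/22
  9 + 22/69 = 643/69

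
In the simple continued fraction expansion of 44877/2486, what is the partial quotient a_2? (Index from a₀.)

44877 = 18·2486 + 129   →  a_0 = 18
2486 = 19·129 + 35   →  a_1 = 19
129 = 3·35 + 24   →  a_2 = 3

3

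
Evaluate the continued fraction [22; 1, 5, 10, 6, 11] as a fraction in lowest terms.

Fold from the inside: start with 11/1.
  6 + 1/11 = 67/11
  10 + 11/67 = 681/67
  5 + 67/681 = 3472/681
  1 + 681/3472 = 4153/3472
  22 + 3472/4153 = 94838/4153

94838/4153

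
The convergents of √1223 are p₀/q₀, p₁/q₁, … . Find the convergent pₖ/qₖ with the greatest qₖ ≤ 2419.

√1223 = [34; 1, 33, 1, 68, …] (period length 4).
Convergents:
  p_0/q_0 = 34/1
  p_1/q_1 = 35/1
  p_2/q_2 = 1189/34
  p_3/q_3 = 1224/35
  p_4/q_4 = 84421/2414
  p_5/q_5 = 85645/2449
q_4 = 2414 ≤ 2419 < 2449 = q_5, so the answer is 84421/2414.

84421/2414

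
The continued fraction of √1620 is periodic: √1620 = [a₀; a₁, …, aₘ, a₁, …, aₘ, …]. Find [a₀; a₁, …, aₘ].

[40; 4, 80]

a₀ = ⌊√1620⌋ = 40.
With m₀=0, d₀=1 and mₖ₊₁ = dₖaₖ − mₖ, dₖ₊₁ = (n − mₖ₊₁²)/dₖ, aₖ₊₁ = ⌊(a₀+mₖ₊₁)/dₖ₊₁⌋:
  k=1: m=40, d=20, a=4
  k=2: m=40, d=1, a=80
d=1 and a=2a₀=80 at k=2, so the next step gives (m, d) = (40, 20) again — its k=1 value — and the period has length 2.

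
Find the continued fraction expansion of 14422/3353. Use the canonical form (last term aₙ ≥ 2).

[4; 3, 3, 7, 1, 7, 5]

14422 = 4×3353 + 1010
3353 = 3×1010 + 323
1010 = 3×323 + 41
323 = 7×41 + 36
41 = 1×36 + 5
36 = 7×5 + 1
5 = 5×1 + 0  (stop)
So 14422/3353 = [4; 3, 3, 7, 1, 7, 5].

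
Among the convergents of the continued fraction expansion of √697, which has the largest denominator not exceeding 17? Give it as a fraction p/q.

132/5

√697 = [26; 2, 2, 52, …] (period length 3).
Convergents:
  p_0/q_0 = 26/1
  p_1/q_1 = 53/2
  p_2/q_2 = 132/5
  p_3/q_3 = 6917/262
q_2 = 5 ≤ 17 < 262 = q_3, so the answer is 132/5.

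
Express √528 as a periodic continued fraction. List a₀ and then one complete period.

a₀ = ⌊√528⌋ = 22.

[22; 1, 44]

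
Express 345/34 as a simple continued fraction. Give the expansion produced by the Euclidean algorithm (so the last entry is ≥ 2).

345 = 10×34 + 5
34 = 6×5 + 4
5 = 1×4 + 1
4 = 4×1 + 0  (stop)
So 345/34 = [10; 6, 1, 4].

[10; 6, 1, 4]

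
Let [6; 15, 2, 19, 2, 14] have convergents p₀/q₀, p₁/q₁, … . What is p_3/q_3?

Using pₖ = aₖpₖ₋₁ + pₖ₋₂, qₖ = aₖqₖ₋₁ + qₖ₋₂ (with p₋₁=1, p₋₂=0, q₋₁=0, q₋₂=1):
  k=0: a=6, p=6, q=1
  k=1: a=15, p=91, q=15
  k=2: a=2, p=188, q=31
  k=3: a=19, p=3663, q=604

3663/604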